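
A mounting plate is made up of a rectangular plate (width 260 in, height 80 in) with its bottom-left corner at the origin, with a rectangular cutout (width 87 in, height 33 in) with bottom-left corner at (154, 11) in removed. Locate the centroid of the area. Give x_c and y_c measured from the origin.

x_c = 119.19 in, y_c = 42.00 in

Part | A | x̄ᵢ | ȳᵢ | A·x̄ᵢ | A·ȳᵢ
plate | 20800.00 | 130.00 | 40.00 | 2704000.00 | 832000.00
hole | -2871.00 | 197.50 | 27.50 | -567022.50 | -78952.50
Σ | 17929.00 |  |  | 2136977.50 | 753047.50
x_c = 2136977.50 / 17929.00 = 119.19 in
y_c = 753047.50 / 17929.00 = 42.00 in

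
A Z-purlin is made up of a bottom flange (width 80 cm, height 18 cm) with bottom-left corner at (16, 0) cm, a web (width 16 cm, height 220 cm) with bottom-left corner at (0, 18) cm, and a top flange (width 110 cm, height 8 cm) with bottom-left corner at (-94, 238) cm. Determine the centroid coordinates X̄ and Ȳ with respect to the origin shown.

X̄ = 12.75 cm, Ȳ = 115.84 cm

bottom flange: A = 80 × 18 = 1440.00, centroid at (56.00, 9.00).
web: A = 16 × 220 = 3520.00, centroid at (8.00, 128.00).
top flange: A = 110 × 8 = 880.00, centroid at (-39.00, 242.00).
ΣA = 5840.00 cm², ΣAX̄ = 74480.00 cm³, ΣAȲ = 676480.00 cm³.
X̄ = 74480.00/5840.00 = 12.75 cm; Ȳ = 676480.00/5840.00 = 115.84 cm.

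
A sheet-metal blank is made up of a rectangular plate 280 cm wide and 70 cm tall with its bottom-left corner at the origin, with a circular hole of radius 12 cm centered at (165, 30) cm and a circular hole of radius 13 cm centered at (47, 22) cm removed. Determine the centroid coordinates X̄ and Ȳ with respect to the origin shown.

Part | A | x̄ᵢ | ȳᵢ | A·x̄ᵢ | A·ȳᵢ
plate | 19600.00 | 140.00 | 35.00 | 2744000.00 | 686000.00
hole 1 | -452.39 | 165.00 | 30.00 | -74644.24 | -13571.68
hole 2 | -530.93 | 47.00 | 22.00 | -24953.67 | -11680.44
Σ | 18616.68 |  |  | 2644402.09 | 660747.88
X̄ = 2644402.09 / 18616.68 = 142.04 cm
Ȳ = 660747.88 / 18616.68 = 35.49 cm

X̄ = 142.04 cm, Ȳ = 35.49 cm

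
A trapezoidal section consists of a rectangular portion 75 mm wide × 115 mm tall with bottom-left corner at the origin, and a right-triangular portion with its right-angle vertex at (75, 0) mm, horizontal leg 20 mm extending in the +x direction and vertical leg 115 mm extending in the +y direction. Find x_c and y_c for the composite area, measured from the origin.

x_c = 42.70 mm, y_c = 55.25 mm

Part | A | x̄ᵢ | ȳᵢ | A·x̄ᵢ | A·ȳᵢ
rectangular portion | 8625.00 | 37.50 | 57.50 | 323437.50 | 495937.50
triangular portion | 1150.00 | 81.67 | 38.33 | 93916.67 | 44083.33
Σ | 9775.00 |  |  | 417354.17 | 540020.83
x_c = 417354.17 / 9775.00 = 42.70 mm
y_c = 540020.83 / 9775.00 = 55.25 mm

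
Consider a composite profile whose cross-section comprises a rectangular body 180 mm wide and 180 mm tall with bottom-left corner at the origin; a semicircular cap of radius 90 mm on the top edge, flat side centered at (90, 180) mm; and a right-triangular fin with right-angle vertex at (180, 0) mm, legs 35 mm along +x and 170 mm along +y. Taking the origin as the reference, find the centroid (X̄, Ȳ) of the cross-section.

rectangular body: A = 180 × 180 = 32400.00, centroid at (90.00, 90.00).
semicircular top: A = ½π·90² = 12723.45, centroid at (90.00, 218.20).
triangular fin: A = ½·35·170 = 2975.00, centroid at (191.67, 56.67).
ΣA = 48098.45 mm²
ΣAX̄ = (32400.00)(90.00) + (12723.45)(90.00) + (2975.00)(191.67) = 4631318.86 mm³
ΣAȲ = (32400.00)(90.00) + (12723.45)(218.20) + (2975.00)(56.67) = 5860804.38 mm³
X̄ = 4631318.86 / 48098.45 = 96.29 mm
Ȳ = 5860804.38 / 48098.45 = 121.85 mm

X̄ = 96.29 mm, Ȳ = 121.85 mm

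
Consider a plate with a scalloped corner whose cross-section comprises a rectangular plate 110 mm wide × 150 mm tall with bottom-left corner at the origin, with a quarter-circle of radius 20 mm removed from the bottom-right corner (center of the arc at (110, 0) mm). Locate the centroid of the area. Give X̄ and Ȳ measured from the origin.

X̄ = 54.10 mm, Ȳ = 76.29 mm

plate: A = 110 × 150 = 16500.00, centroid at (55.00, 75.00).
removed quarter-circle: A = −¼π·20² = -314.16, centroid at (101.51, 8.49).
ΣA = 16185.84 mm², ΣAX̄ = 875609.15 mm³, ΣAȲ = 1234833.33 mm³.
X̄ = 875609.15/16185.84 = 54.10 mm; Ȳ = 1234833.33/16185.84 = 76.29 mm.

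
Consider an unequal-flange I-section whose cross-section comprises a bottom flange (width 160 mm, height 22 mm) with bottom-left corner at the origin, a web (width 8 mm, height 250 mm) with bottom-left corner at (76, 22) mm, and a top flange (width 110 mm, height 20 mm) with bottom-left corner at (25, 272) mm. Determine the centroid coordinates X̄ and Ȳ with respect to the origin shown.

bottom flange: A = 160 × 22 = 3520.00, centroid at (80.00, 11.00).
web: A = 8 × 250 = 2000.00, centroid at (80.00, 147.00).
top flange: A = 110 × 20 = 2200.00, centroid at (80.00, 282.00).
ΣA = 7720.00 mm²
ΣAX̄ = (3520.00)(80.00) + (2000.00)(80.00) + (2200.00)(80.00) = 617600.00 mm³
ΣAȲ = (3520.00)(11.00) + (2000.00)(147.00) + (2200.00)(282.00) = 953120.00 mm³
X̄ = 617600.00 / 7720.00 = 80.00 mm
Ȳ = 953120.00 / 7720.00 = 123.46 mm

X̄ = 80.00 mm, Ȳ = 123.46 mm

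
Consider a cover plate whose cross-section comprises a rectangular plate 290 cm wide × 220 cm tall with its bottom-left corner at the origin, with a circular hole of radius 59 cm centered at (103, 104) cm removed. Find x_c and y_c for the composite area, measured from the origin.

x_c = 153.69 cm, y_c = 111.24 cm

plate: A = 290 × 220 = 63800.00, centroid at (145.00, 110.00).
hole: A = −π·59² = -10935.88, centroid at (103.00, 104.00).
ΣA = 52864.12 cm², ΣAx_c = 8124603.95 cm³, ΣAy_c = 5880668.06 cm³.
x_c = 8124603.95/52864.12 = 153.69 cm; y_c = 5880668.06/52864.12 = 111.24 cm.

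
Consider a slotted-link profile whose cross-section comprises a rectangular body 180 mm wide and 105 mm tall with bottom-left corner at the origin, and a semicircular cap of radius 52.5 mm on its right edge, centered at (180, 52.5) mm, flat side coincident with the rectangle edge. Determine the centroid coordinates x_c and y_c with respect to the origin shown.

x_c = 110.93 mm, y_c = 52.50 mm

Part | A | x̄ᵢ | ȳᵢ | A·x̄ᵢ | A·ȳᵢ
rectangular body | 18900.00 | 90.00 | 52.50 | 1701000.00 | 992250.00
semicircular end | 4329.51 | 202.28 | 52.50 | 875780.08 | 227299.14
Σ | 23229.51 |  |  | 2576780.08 | 1219549.14
x_c = 2576780.08 / 23229.51 = 110.93 mm
y_c = 1219549.14 / 23229.51 = 52.50 mm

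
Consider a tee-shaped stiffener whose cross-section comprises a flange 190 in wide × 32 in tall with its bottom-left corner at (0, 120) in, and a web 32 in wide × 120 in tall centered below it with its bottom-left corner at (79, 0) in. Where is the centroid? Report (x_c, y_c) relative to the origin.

x_c = 95.00 in, y_c = 106.58 in

Part | A | x̄ᵢ | ȳᵢ | A·x̄ᵢ | A·ȳᵢ
web | 3840.00 | 95.00 | 60.00 | 364800.00 | 230400.00
flange | 6080.00 | 95.00 | 136.00 | 577600.00 | 826880.00
Σ | 9920.00 |  |  | 942400.00 | 1057280.00
x_c = 942400.00 / 9920.00 = 95.00 in
y_c = 1057280.00 / 9920.00 = 106.58 in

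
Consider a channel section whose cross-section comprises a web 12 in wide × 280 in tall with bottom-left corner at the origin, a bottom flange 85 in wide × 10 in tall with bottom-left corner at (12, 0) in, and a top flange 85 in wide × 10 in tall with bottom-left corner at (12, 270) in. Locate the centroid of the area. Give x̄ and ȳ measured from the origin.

x̄ = 22.29 in, ȳ = 140.00 in

web: A = 12 × 280 = 3360.00, centroid at (6.00, 140.00).
bottom flange: A = 85 × 10 = 850.00, centroid at (54.50, 5.00).
top flange: A = 85 × 10 = 850.00, centroid at (54.50, 275.00).
ΣA = 5060.00 in², ΣAx̄ = 112810.00 in³, ΣAȳ = 708400.00 in³.
x̄ = 112810.00/5060.00 = 22.29 in; ȳ = 708400.00/5060.00 = 140.00 in.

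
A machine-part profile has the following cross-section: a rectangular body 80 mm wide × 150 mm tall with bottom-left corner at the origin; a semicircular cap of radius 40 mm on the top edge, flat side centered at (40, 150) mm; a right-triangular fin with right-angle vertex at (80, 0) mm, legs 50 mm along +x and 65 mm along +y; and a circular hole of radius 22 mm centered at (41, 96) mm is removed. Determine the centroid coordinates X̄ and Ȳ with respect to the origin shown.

X̄ = 46.20 mm, Ȳ = 82.70 mm

rectangular body: A = 80 × 150 = 12000.00, centroid at (40.00, 75.00).
semicircular top: A = ½π·40² = 2513.27, centroid at (40.00, 166.98).
triangular fin: A = ½·50·65 = 1625.00, centroid at (96.67, 21.67).
hole: A = −π·22² = -1520.53, centroid at (41.00, 96.00).
ΣA = 14617.74 mm², ΣAX̄ = 675272.53 mm³, ΣAȲ = 1208895.16 mm³.
X̄ = 675272.53/14617.74 = 46.20 mm; Ȳ = 1208895.16/14617.74 = 82.70 mm.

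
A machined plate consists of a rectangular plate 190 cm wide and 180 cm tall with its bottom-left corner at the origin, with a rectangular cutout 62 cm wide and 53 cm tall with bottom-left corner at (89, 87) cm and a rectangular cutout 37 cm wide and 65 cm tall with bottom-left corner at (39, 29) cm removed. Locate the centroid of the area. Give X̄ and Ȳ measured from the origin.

X̄ = 95.28 cm, Ȳ = 89.70 cm

Part | A | x̄ᵢ | ȳᵢ | A·x̄ᵢ | A·ȳᵢ
plate | 34200.00 | 95.00 | 90.00 | 3249000.00 | 3078000.00
hole 1 | -3286.00 | 120.00 | 113.50 | -394320.00 | -372961.00
hole 2 | -2405.00 | 57.50 | 61.50 | -138287.50 | -147907.50
Σ | 28509.00 |  |  | 2716392.50 | 2557131.50
X̄ = 2716392.50 / 28509.00 = 95.28 cm
Ȳ = 2557131.50 / 28509.00 = 89.70 cm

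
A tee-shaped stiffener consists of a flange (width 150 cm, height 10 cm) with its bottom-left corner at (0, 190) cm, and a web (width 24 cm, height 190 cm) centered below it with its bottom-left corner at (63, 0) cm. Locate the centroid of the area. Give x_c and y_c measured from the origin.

web: A = 24 × 190 = 4560.00, centroid at (75.00, 95.00).
flange: A = 150 × 10 = 1500.00, centroid at (75.00, 195.00).
ΣA = 6060.00 cm², ΣAx_c = 454500.00 cm³, ΣAy_c = 725700.00 cm³.
x_c = 454500.00/6060.00 = 75.00 cm; y_c = 725700.00/6060.00 = 119.75 cm.

x_c = 75.00 cm, y_c = 119.75 cm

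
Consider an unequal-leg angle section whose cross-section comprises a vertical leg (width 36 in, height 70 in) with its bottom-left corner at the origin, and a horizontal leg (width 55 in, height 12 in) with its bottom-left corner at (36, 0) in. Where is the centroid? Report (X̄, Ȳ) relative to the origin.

vertical leg: A = 36 × 70 = 2520.00, centroid at (18.00, 35.00).
horizontal leg: A = 55 × 12 = 660.00, centroid at (63.50, 6.00).
ΣA = 3180.00 in²
ΣAX̄ = (2520.00)(18.00) + (660.00)(63.50) = 87270.00 in³
ΣAȲ = (2520.00)(35.00) + (660.00)(6.00) = 92160.00 in³
X̄ = 87270.00 / 3180.00 = 27.44 in
Ȳ = 92160.00 / 3180.00 = 28.98 in

X̄ = 27.44 in, Ȳ = 28.98 in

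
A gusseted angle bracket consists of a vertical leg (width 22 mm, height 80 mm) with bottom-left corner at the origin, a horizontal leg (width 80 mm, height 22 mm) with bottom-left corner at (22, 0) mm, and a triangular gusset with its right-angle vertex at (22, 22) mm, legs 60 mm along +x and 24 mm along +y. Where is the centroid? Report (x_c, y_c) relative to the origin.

x_c = 37.43 mm, y_c = 26.26 mm

vertical leg: A = 22 × 80 = 1760.00, centroid at (11.00, 40.00).
horizontal leg: A = 80 × 22 = 1760.00, centroid at (62.00, 11.00).
gusset: A = ½·60·24 = 720.00, centroid at (42.00, 30.00).
ΣA = 4240.00 mm², ΣAx_c = 158720.00 mm³, ΣAy_c = 111360.00 mm³.
x_c = 158720.00/4240.00 = 37.43 mm; y_c = 111360.00/4240.00 = 26.26 mm.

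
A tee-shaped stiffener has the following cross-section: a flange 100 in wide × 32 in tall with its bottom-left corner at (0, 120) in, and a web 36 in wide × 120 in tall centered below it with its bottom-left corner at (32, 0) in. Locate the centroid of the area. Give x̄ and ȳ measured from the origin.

Part | A | x̄ᵢ | ȳᵢ | A·x̄ᵢ | A·ȳᵢ
web | 4320.00 | 50.00 | 60.00 | 216000.00 | 259200.00
flange | 3200.00 | 50.00 | 136.00 | 160000.00 | 435200.00
Σ | 7520.00 |  |  | 376000.00 | 694400.00
x̄ = 376000.00 / 7520.00 = 50.00 in
ȳ = 694400.00 / 7520.00 = 92.34 in

x̄ = 50.00 in, ȳ = 92.34 in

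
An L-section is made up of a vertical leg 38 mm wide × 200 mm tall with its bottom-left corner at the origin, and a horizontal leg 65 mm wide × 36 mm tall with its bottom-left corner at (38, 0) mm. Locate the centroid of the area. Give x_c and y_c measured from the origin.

x_c = 31.12 mm, y_c = 80.70 mm

vertical leg: A = 38 × 200 = 7600.00, centroid at (19.00, 100.00).
horizontal leg: A = 65 × 36 = 2340.00, centroid at (70.50, 18.00).
ΣA = 9940.00 mm², ΣAx_c = 309370.00 mm³, ΣAy_c = 802120.00 mm³.
x_c = 309370.00/9940.00 = 31.12 mm; y_c = 802120.00/9940.00 = 80.70 mm.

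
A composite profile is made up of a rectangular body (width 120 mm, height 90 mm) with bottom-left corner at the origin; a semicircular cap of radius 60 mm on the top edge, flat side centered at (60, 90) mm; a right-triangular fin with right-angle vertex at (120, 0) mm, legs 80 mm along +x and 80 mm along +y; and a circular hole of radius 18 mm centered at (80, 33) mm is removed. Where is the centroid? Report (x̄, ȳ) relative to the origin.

x̄ = 73.79 mm, ȳ = 63.89 mm

rectangular body: A = 120 × 90 = 10800.00, centroid at (60.00, 45.00).
semicircular top: A = ½π·60² = 5654.87, centroid at (60.00, 115.46).
triangular fin: A = ½·80·80 = 3200.00, centroid at (146.67, 26.67).
hole: A = −π·18² = -1017.88, centroid at (80.00, 33.00).
ΣA = 18636.99 mm²
ΣAx̄ = (10800.00)(60.00) + (5654.87)(60.00) + (3200.00)(146.67) + (-1017.88)(80.00) = 1375195.26 mm³
ΣAȳ = (10800.00)(45.00) + (5654.87)(115.46) + (3200.00)(26.67) + (-1017.88)(33.00) = 1190681.43 mm³
x̄ = 1375195.26 / 18636.99 = 73.79 mm
ȳ = 1190681.43 / 18636.99 = 63.89 mm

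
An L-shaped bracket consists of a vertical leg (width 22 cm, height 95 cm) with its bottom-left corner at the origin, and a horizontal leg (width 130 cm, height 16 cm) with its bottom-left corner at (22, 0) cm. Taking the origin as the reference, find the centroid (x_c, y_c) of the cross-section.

vertical leg: A = 22 × 95 = 2090.00, centroid at (11.00, 47.50).
horizontal leg: A = 130 × 16 = 2080.00, centroid at (87.00, 8.00).
ΣA = 4170.00 cm², ΣAx_c = 203950.00 cm³, ΣAy_c = 115915.00 cm³.
x_c = 203950.00/4170.00 = 48.91 cm; y_c = 115915.00/4170.00 = 27.80 cm.

x_c = 48.91 cm, y_c = 27.80 cm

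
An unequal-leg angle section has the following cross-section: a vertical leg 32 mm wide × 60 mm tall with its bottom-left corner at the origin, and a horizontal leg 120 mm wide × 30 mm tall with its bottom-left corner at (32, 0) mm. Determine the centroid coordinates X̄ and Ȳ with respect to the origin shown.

Part | A | x̄ᵢ | ȳᵢ | A·x̄ᵢ | A·ȳᵢ
vertical leg | 1920.00 | 16.00 | 30.00 | 30720.00 | 57600.00
horizontal leg | 3600.00 | 92.00 | 15.00 | 331200.00 | 54000.00
Σ | 5520.00 |  |  | 361920.00 | 111600.00
X̄ = 361920.00 / 5520.00 = 65.57 mm
Ȳ = 111600.00 / 5520.00 = 20.22 mm

X̄ = 65.57 mm, Ȳ = 20.22 mm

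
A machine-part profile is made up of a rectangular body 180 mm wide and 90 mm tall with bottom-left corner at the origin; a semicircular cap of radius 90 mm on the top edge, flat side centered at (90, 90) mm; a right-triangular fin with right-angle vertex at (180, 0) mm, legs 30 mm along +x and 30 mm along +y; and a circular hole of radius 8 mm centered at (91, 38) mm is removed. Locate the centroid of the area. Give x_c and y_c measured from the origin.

rectangular body: A = 180 × 90 = 16200.00, centroid at (90.00, 45.00).
semicircular top: A = ½π·90² = 12723.45, centroid at (90.00, 128.20).
triangular fin: A = ½·30·30 = 450.00, centroid at (190.00, 10.00).
hole: A = −π·8² = -201.06, centroid at (91.00, 38.00).
ΣA = 29172.39 mm²
ΣAx_c = (16200.00)(90.00) + (12723.45)(90.00) + (450.00)(190.00) + (-201.06)(91.00) = 2670313.89 mm³
ΣAy_c = (16200.00)(45.00) + (12723.45)(128.20) + (450.00)(10.00) + (-201.06)(38.00) = 2356970.17 mm³
x_c = 2670313.89 / 29172.39 = 91.54 mm
y_c = 2356970.17 / 29172.39 = 80.79 mm

x_c = 91.54 mm, y_c = 80.79 mm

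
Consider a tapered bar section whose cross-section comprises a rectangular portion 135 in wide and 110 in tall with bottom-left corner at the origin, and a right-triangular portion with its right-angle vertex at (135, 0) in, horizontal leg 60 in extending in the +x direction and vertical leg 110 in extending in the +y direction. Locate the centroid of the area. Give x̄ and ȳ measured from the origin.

Part | A | x̄ᵢ | ȳᵢ | A·x̄ᵢ | A·ȳᵢ
rectangular portion | 14850.00 | 67.50 | 55.00 | 1002375.00 | 816750.00
triangular portion | 3300.00 | 155.00 | 36.67 | 511500.00 | 121000.00
Σ | 18150.00 |  |  | 1513875.00 | 937750.00
x̄ = 1513875.00 / 18150.00 = 83.41 in
ȳ = 937750.00 / 18150.00 = 51.67 in

x̄ = 83.41 in, ȳ = 51.67 in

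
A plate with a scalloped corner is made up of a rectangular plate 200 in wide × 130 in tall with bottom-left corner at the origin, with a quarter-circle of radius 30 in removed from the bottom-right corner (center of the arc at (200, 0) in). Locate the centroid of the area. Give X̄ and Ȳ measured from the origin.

X̄ = 97.56 in, Ȳ = 66.46 in

plate: A = 200 × 130 = 26000.00, centroid at (100.00, 65.00).
removed quarter-circle: A = −¼π·30² = -706.86, centroid at (187.27, 12.73).
ΣA = 25293.14 in²
ΣAX̄ = (26000.00)(100.00) + (-706.86)(187.27) = 2467628.33 in³
ΣAȲ = (26000.00)(65.00) + (-706.86)(12.73) = 1681000.00 in³
X̄ = 2467628.33 / 25293.14 = 97.56 in
Ȳ = 1681000.00 / 25293.14 = 66.46 in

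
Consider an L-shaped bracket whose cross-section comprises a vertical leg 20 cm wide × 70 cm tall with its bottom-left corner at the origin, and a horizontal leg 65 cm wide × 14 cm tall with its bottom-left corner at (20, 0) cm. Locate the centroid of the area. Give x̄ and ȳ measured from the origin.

Part | A | x̄ᵢ | ȳᵢ | A·x̄ᵢ | A·ȳᵢ
vertical leg | 1400.00 | 10.00 | 35.00 | 14000.00 | 49000.00
horizontal leg | 910.00 | 52.50 | 7.00 | 47775.00 | 6370.00
Σ | 2310.00 |  |  | 61775.00 | 55370.00
x̄ = 61775.00 / 2310.00 = 26.74 cm
ȳ = 55370.00 / 2310.00 = 23.97 cm

x̄ = 26.74 cm, ȳ = 23.97 cm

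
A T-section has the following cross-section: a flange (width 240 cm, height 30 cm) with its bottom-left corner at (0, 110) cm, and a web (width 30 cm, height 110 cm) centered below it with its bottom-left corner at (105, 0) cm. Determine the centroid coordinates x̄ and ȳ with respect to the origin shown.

x̄ = 120.00 cm, ȳ = 103.00 cm

web: A = 30 × 110 = 3300.00, centroid at (120.00, 55.00).
flange: A = 240 × 30 = 7200.00, centroid at (120.00, 125.00).
ΣA = 10500.00 cm², ΣAx̄ = 1260000.00 cm³, ΣAȳ = 1081500.00 cm³.
x̄ = 1260000.00/10500.00 = 120.00 cm; ȳ = 1081500.00/10500.00 = 103.00 cm.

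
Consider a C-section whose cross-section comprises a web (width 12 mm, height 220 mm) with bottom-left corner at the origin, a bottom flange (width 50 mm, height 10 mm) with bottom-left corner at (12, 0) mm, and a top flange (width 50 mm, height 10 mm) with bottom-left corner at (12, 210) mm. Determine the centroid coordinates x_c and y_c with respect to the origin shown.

Part | A | x̄ᵢ | ȳᵢ | A·x̄ᵢ | A·ȳᵢ
web | 2640.00 | 6.00 | 110.00 | 15840.00 | 290400.00
bottom flange | 500.00 | 37.00 | 5.00 | 18500.00 | 2500.00
top flange | 500.00 | 37.00 | 215.00 | 18500.00 | 107500.00
Σ | 3640.00 |  |  | 52840.00 | 400400.00
x_c = 52840.00 / 3640.00 = 14.52 mm
y_c = 400400.00 / 3640.00 = 110.00 mm

x_c = 14.52 mm, y_c = 110.00 mm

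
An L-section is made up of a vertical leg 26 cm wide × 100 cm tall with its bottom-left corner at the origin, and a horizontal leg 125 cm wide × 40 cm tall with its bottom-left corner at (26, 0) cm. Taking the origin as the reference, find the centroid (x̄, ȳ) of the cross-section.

vertical leg: A = 26 × 100 = 2600.00, centroid at (13.00, 50.00).
horizontal leg: A = 125 × 40 = 5000.00, centroid at (88.50, 20.00).
ΣA = 7600.00 cm², ΣAx̄ = 476300.00 cm³, ΣAȳ = 230000.00 cm³.
x̄ = 476300.00/7600.00 = 62.67 cm; ȳ = 230000.00/7600.00 = 30.26 cm.

x̄ = 62.67 cm, ȳ = 30.26 cm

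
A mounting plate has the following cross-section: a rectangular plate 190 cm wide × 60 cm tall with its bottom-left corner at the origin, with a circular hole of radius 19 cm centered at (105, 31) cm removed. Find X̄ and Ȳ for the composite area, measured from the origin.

X̄ = 93.90 cm, Ȳ = 29.89 cm

plate: A = 190 × 60 = 11400.00, centroid at (95.00, 30.00).
hole: A = −π·19² = -1134.11, centroid at (105.00, 31.00).
ΣA = 10265.89 cm²
ΣAX̄ = (11400.00)(95.00) + (-1134.11)(105.00) = 963917.93 cm³
ΣAȲ = (11400.00)(30.00) + (-1134.11)(31.00) = 306842.44 cm³
X̄ = 963917.93 / 10265.89 = 93.90 cm
Ȳ = 306842.44 / 10265.89 = 29.89 cm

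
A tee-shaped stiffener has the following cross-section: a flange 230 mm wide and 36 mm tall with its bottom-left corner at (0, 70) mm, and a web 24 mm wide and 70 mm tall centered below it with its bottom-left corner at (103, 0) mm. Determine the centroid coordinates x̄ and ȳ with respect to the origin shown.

x̄ = 115.00 mm, ȳ = 79.06 mm

Part | A | x̄ᵢ | ȳᵢ | A·x̄ᵢ | A·ȳᵢ
web | 1680.00 | 115.00 | 35.00 | 193200.00 | 58800.00
flange | 8280.00 | 115.00 | 88.00 | 952200.00 | 728640.00
Σ | 9960.00 |  |  | 1145400.00 | 787440.00
x̄ = 1145400.00 / 9960.00 = 115.00 mm
ȳ = 787440.00 / 9960.00 = 79.06 mm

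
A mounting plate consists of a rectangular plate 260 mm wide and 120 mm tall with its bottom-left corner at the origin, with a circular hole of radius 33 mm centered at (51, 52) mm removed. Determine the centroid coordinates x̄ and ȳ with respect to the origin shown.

plate: A = 260 × 120 = 31200.00, centroid at (130.00, 60.00).
hole: A = −π·33² = -3421.19, centroid at (51.00, 52.00).
ΣA = 27778.81 mm², ΣAx̄ = 3881519.09 mm³, ΣAȳ = 1694097.89 mm³.
x̄ = 3881519.09/27778.81 = 139.73 mm; ȳ = 1694097.89/27778.81 = 60.99 mm.

x̄ = 139.73 mm, ȳ = 60.99 mm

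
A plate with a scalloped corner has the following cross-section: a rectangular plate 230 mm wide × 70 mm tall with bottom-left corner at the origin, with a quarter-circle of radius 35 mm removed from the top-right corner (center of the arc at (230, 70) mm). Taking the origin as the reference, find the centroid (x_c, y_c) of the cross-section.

plate: A = 230 × 70 = 16100.00, centroid at (115.00, 35.00).
removed quarter-circle: A = −¼π·35² = -962.11, centroid at (215.15, 55.15).
ΣA = 15137.89 mm²
ΣAx_c = (16100.00)(115.00) + (-962.11)(215.15) = 1644505.73 mm³
ΣAy_c = (16100.00)(35.00) + (-962.11)(55.15) = 510443.77 mm³
x_c = 1644505.73 / 15137.89 = 108.64 mm
y_c = 510443.77 / 15137.89 = 33.72 mm

x_c = 108.64 mm, y_c = 33.72 mm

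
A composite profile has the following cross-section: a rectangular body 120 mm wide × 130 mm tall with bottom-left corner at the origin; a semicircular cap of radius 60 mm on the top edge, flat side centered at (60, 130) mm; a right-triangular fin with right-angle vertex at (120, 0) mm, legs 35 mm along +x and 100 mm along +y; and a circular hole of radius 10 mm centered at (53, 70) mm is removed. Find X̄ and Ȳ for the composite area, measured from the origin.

Part | A | x̄ᵢ | ȳᵢ | A·x̄ᵢ | A·ȳᵢ
rectangular body | 15600.00 | 60.00 | 65.00 | 936000.00 | 1014000.00
semicircular top | 5654.87 | 60.00 | 155.46 | 339292.01 | 879132.68
triangular fin | 1750.00 | 131.67 | 33.33 | 230416.67 | 58333.33
hole | -314.16 | 53.00 | 70.00 | -16650.44 | -21991.15
Σ | 22690.71 |  |  | 1489058.23 | 1929474.87
X̄ = 1489058.23 / 22690.71 = 65.62 mm
Ȳ = 1929474.87 / 22690.71 = 85.03 mm

X̄ = 65.62 mm, Ȳ = 85.03 mm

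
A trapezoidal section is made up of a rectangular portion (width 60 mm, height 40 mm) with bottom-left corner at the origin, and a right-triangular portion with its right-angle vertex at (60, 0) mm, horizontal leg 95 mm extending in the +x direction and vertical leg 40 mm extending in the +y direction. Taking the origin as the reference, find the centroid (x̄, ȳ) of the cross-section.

Part | A | x̄ᵢ | ȳᵢ | A·x̄ᵢ | A·ȳᵢ
rectangular portion | 2400.00 | 30.00 | 20.00 | 72000.00 | 48000.00
triangular portion | 1900.00 | 91.67 | 13.33 | 174166.67 | 25333.33
Σ | 4300.00 |  |  | 246166.67 | 73333.33
x̄ = 246166.67 / 4300.00 = 57.25 mm
ȳ = 73333.33 / 4300.00 = 17.05 mm

x̄ = 57.25 mm, ȳ = 17.05 mm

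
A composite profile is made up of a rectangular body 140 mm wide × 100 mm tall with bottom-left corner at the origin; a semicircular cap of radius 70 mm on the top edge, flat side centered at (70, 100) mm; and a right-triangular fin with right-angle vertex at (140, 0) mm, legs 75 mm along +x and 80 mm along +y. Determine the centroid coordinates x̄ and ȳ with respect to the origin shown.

x̄ = 81.54 mm, ȳ = 72.01 mm

rectangular body: A = 140 × 100 = 14000.00, centroid at (70.00, 50.00).
semicircular top: A = ½π·70² = 7696.90, centroid at (70.00, 129.71).
triangular fin: A = ½·75·80 = 3000.00, centroid at (165.00, 26.67).
ΣA = 24696.90 mm²
ΣAx̄ = (14000.00)(70.00) + (7696.90)(70.00) + (3000.00)(165.00) = 2013783.14 mm³
ΣAȳ = (14000.00)(50.00) + (7696.90)(129.71) + (3000.00)(26.67) = 1778356.87 mm³
x̄ = 2013783.14 / 24696.90 = 81.54 mm
ȳ = 1778356.87 / 24696.90 = 72.01 mm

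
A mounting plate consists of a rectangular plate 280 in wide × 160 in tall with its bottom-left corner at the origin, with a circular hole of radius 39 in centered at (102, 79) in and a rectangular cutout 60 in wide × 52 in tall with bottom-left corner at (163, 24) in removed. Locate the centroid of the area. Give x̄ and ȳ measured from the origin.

x̄ = 140.44 in, ȳ = 82.67 in

plate: A = 280 × 160 = 44800.00, centroid at (140.00, 80.00).
hole 1: A = −π·39² = -4778.36, centroid at (102.00, 79.00).
hole 2: A = −(60 × 52) = -3120.00, centroid at (193.00, 50.00).
ΣA = 36901.64 in², ΣAx̄ = 5182447.03 in³, ΣAȳ = 3050509.37 in³.
x̄ = 5182447.03/36901.64 = 140.44 in; ȳ = 3050509.37/36901.64 = 82.67 in.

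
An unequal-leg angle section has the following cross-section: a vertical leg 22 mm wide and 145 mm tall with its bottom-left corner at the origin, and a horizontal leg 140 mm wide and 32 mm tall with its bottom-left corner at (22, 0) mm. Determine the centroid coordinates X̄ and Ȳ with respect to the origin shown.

X̄ = 58.31 mm, Ȳ = 39.50 mm

vertical leg: A = 22 × 145 = 3190.00, centroid at (11.00, 72.50).
horizontal leg: A = 140 × 32 = 4480.00, centroid at (92.00, 16.00).
ΣA = 7670.00 mm²
ΣAX̄ = (3190.00)(11.00) + (4480.00)(92.00) = 447250.00 mm³
ΣAȲ = (3190.00)(72.50) + (4480.00)(16.00) = 302955.00 mm³
X̄ = 447250.00 / 7670.00 = 58.31 mm
Ȳ = 302955.00 / 7670.00 = 39.50 mm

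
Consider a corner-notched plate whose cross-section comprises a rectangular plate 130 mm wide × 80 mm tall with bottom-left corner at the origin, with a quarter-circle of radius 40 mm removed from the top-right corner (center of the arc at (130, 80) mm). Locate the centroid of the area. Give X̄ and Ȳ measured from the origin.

X̄ = 58.40 mm, Ȳ = 36.84 mm

plate: A = 130 × 80 = 10400.00, centroid at (65.00, 40.00).
removed quarter-circle: A = −¼π·40² = -1256.64, centroid at (113.02, 63.02).
ΣA = 9143.36 mm²
ΣAX̄ = (10400.00)(65.00) + (-1256.64)(113.02) = 533970.52 mm³
ΣAȲ = (10400.00)(40.00) + (-1256.64)(63.02) = 336802.37 mm³
X̄ = 533970.52 / 9143.36 = 58.40 mm
Ȳ = 336802.37 / 9143.36 = 36.84 mm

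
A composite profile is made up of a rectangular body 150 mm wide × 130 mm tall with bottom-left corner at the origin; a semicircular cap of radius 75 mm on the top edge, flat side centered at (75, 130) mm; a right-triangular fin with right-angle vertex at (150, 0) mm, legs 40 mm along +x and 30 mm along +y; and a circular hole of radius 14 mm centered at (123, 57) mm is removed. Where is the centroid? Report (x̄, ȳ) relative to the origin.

Part | A | x̄ᵢ | ȳᵢ | A·x̄ᵢ | A·ȳᵢ
rectangular body | 19500.00 | 75.00 | 65.00 | 1462500.00 | 1267500.00
semicircular top | 8835.73 | 75.00 | 161.83 | 662679.70 | 1429894.81
triangular fin | 600.00 | 163.33 | 10.00 | 98000.00 | 6000.00
hole | -615.75 | 123.00 | 57.00 | -75737.52 | -35097.87
Σ | 28319.98 |  |  | 2147442.18 | 2668296.94
x̄ = 2147442.18 / 28319.98 = 75.83 mm
ȳ = 2668296.94 / 28319.98 = 94.22 mm

x̄ = 75.83 mm, ȳ = 94.22 mm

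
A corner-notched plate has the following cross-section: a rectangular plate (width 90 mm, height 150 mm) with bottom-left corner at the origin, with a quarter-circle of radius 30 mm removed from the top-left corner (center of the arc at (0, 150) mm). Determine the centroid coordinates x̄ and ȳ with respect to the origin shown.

x̄ = 46.78 mm, ȳ = 71.56 mm

plate: A = 90 × 150 = 13500.00, centroid at (45.00, 75.00).
removed quarter-circle: A = −¼π·30² = -706.86, centroid at (12.73, 137.27).
ΣA = 12793.14 mm², ΣAx̄ = 598500.00 mm³, ΣAȳ = 915471.25 mm³.
x̄ = 598500.00/12793.14 = 46.78 mm; ȳ = 915471.25/12793.14 = 71.56 mm.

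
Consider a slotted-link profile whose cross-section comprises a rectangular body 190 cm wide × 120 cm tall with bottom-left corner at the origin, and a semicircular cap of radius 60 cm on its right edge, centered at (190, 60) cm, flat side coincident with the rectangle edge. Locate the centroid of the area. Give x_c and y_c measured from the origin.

x_c = 118.94 cm, y_c = 60.00 cm

rectangular body: A = 190 × 120 = 22800.00, centroid at (95.00, 60.00).
semicircular end: A = ½π·60² = 5654.87, centroid at (215.46, 60.00).
ΣA = 28454.87 cm², ΣAx_c = 3384424.69 cm³, ΣAy_c = 1707292.01 cm³.
x_c = 3384424.69/28454.87 = 118.94 cm; y_c = 1707292.01/28454.87 = 60.00 cm.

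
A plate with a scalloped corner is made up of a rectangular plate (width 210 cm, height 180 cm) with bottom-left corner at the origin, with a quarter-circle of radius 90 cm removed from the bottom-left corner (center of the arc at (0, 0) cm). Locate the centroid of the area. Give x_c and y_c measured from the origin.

x_c = 118.52 cm, y_c = 100.48 cm

plate: A = 210 × 180 = 37800.00, centroid at (105.00, 90.00).
removed quarter-circle: A = −¼π·90² = -6361.73, centroid at (38.20, 38.20).
ΣA = 31438.27 cm²
ΣAx_c = (37800.00)(105.00) + (-6361.73)(38.20) = 3726000.00 cm³
ΣAy_c = (37800.00)(90.00) + (-6361.73)(38.20) = 3159000.00 cm³
x_c = 3726000.00 / 31438.27 = 118.52 cm
y_c = 3159000.00 / 31438.27 = 100.48 cm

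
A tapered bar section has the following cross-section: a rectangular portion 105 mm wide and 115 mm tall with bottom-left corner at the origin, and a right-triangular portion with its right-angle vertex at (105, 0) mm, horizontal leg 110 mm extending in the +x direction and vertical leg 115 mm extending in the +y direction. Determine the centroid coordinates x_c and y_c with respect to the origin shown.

rectangular portion: A = 105 × 115 = 12075.00, centroid at (52.50, 57.50).
triangular portion: A = ½·110·115 = 6325.00, centroid at (141.67, 38.33).
ΣA = 18400.00 mm²
ΣAx_c = (12075.00)(52.50) + (6325.00)(141.67) = 1529979.17 mm³
ΣAy_c = (12075.00)(57.50) + (6325.00)(38.33) = 936770.83 mm³
x_c = 1529979.17 / 18400.00 = 83.15 mm
y_c = 936770.83 / 18400.00 = 50.91 mm

x_c = 83.15 mm, y_c = 50.91 mm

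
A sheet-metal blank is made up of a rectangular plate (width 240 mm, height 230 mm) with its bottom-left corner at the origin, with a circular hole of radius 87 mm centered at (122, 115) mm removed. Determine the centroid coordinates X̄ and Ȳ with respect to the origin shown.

X̄ = 118.49 mm, Ȳ = 115.00 mm

Part | A | x̄ᵢ | ȳᵢ | A·x̄ᵢ | A·ȳᵢ
plate | 55200.00 | 120.00 | 115.00 | 6624000.00 | 6348000.00
hole | -23778.71 | 122.00 | 115.00 | -2901003.20 | -2734552.20
Σ | 31421.29 |  |  | 3722996.80 | 3613447.80
X̄ = 3722996.80 / 31421.29 = 118.49 mm
Ȳ = 3613447.80 / 31421.29 = 115.00 mm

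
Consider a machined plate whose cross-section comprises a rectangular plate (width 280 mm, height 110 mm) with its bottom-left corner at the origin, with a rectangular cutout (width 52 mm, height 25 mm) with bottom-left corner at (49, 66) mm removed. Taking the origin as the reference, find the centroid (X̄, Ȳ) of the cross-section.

plate: A = 280 × 110 = 30800.00, centroid at (140.00, 55.00).
hole: A = −(52 × 25) = -1300.00, centroid at (75.00, 78.50).
ΣA = 29500.00 mm², ΣAX̄ = 4214500.00 mm³, ΣAȲ = 1591950.00 mm³.
X̄ = 4214500.00/29500.00 = 142.86 mm; Ȳ = 1591950.00/29500.00 = 53.96 mm.

X̄ = 142.86 mm, Ȳ = 53.96 mm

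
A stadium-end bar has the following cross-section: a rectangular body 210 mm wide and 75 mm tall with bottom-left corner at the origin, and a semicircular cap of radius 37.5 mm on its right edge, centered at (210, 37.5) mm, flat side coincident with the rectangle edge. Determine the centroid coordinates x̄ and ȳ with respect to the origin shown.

rectangular body: A = 210 × 75 = 15750.00, centroid at (105.00, 37.50).
semicircular end: A = ½π·37.5² = 2208.93, centroid at (225.92, 37.50).
ΣA = 17958.93 mm²
ΣAx̄ = (15750.00)(105.00) + (2208.93)(225.92) = 2152782.04 mm³
ΣAȳ = (15750.00)(37.50) + (2208.93)(37.50) = 673459.96 mm³
x̄ = 2152782.04 / 17958.93 = 119.87 mm
ȳ = 673459.96 / 17958.93 = 37.50 mm

x̄ = 119.87 mm, ȳ = 37.50 mm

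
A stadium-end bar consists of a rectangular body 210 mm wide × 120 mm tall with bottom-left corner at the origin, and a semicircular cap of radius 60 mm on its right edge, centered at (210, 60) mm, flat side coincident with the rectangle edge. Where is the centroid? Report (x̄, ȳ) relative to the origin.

x̄ = 128.91 mm, ȳ = 60.00 mm

Part | A | x̄ᵢ | ȳᵢ | A·x̄ᵢ | A·ȳᵢ
rectangular body | 25200.00 | 105.00 | 60.00 | 2646000.00 | 1512000.00
semicircular end | 5654.87 | 235.46 | 60.00 | 1331522.02 | 339292.01
Σ | 30854.87 |  |  | 3977522.02 | 1851292.01
x̄ = 3977522.02 / 30854.87 = 128.91 mm
ȳ = 1851292.01 / 30854.87 = 60.00 mm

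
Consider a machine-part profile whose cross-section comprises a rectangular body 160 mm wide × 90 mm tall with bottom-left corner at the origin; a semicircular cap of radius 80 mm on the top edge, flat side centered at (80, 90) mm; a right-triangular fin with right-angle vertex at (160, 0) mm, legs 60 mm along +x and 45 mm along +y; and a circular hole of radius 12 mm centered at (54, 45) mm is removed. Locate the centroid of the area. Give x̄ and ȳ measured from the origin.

rectangular body: A = 160 × 90 = 14400.00, centroid at (80.00, 45.00).
semicircular top: A = ½π·80² = 10053.10, centroid at (80.00, 123.95).
triangular fin: A = ½·60·45 = 1350.00, centroid at (180.00, 15.00).
hole: A = −π·12² = -452.39, centroid at (54.00, 45.00).
ΣA = 25350.71 mm²
ΣAx̄ = (14400.00)(80.00) + (10053.10)(80.00) + (1350.00)(180.00) + (-452.39)(54.00) = 2174818.69 mm³
ΣAȳ = (14400.00)(45.00) + (10053.10)(123.95) + (1350.00)(15.00) + (-452.39)(45.00) = 1894004.50 mm³
x̄ = 2174818.69 / 25350.71 = 85.79 mm
ȳ = 1894004.50 / 25350.71 = 74.71 mm

x̄ = 85.79 mm, ȳ = 74.71 mm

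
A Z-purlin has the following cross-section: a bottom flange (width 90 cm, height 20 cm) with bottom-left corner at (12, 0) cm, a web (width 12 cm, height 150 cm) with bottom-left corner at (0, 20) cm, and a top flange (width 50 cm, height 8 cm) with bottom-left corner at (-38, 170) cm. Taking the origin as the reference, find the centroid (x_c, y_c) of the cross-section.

x_c = 27.05 cm, y_c = 64.65 cm

bottom flange: A = 90 × 20 = 1800.00, centroid at (57.00, 10.00).
web: A = 12 × 150 = 1800.00, centroid at (6.00, 95.00).
top flange: A = 50 × 8 = 400.00, centroid at (-13.00, 174.00).
ΣA = 4000.00 cm², ΣAx_c = 108200.00 cm³, ΣAy_c = 258600.00 cm³.
x_c = 108200.00/4000.00 = 27.05 cm; y_c = 258600.00/4000.00 = 64.65 cm.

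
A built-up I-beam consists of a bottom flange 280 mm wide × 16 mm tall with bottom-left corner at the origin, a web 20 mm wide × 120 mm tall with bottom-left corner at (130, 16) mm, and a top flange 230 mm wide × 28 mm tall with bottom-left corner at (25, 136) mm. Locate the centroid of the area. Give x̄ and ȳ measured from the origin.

x̄ = 140.00 mm, ȳ = 88.91 mm

bottom flange: A = 280 × 16 = 4480.00, centroid at (140.00, 8.00).
web: A = 20 × 120 = 2400.00, centroid at (140.00, 76.00).
top flange: A = 230 × 28 = 6440.00, centroid at (140.00, 150.00).
ΣA = 13320.00 mm²
ΣAx̄ = (4480.00)(140.00) + (2400.00)(140.00) + (6440.00)(140.00) = 1864800.00 mm³
ΣAȳ = (4480.00)(8.00) + (2400.00)(76.00) + (6440.00)(150.00) = 1184240.00 mm³
x̄ = 1864800.00 / 13320.00 = 140.00 mm
ȳ = 1184240.00 / 13320.00 = 88.91 mm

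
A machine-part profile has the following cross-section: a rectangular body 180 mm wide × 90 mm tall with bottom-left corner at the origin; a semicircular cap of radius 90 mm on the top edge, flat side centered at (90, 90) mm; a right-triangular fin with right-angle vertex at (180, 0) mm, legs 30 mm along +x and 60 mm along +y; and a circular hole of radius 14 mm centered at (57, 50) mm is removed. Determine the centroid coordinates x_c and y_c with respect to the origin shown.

Part | A | x̄ᵢ | ȳᵢ | A·x̄ᵢ | A·ȳᵢ
rectangular body | 16200.00 | 90.00 | 45.00 | 1458000.00 | 729000.00
semicircular top | 12723.45 | 90.00 | 128.20 | 1145110.52 | 1631110.52
triangular fin | 900.00 | 190.00 | 20.00 | 171000.00 | 18000.00
hole | -615.75 | 57.00 | 50.00 | -35097.87 | -30787.61
Σ | 29207.70 |  |  | 2739012.65 | 2347322.91
x_c = 2739012.65 / 29207.70 = 93.78 mm
y_c = 2347322.91 / 29207.70 = 80.37 mm

x_c = 93.78 mm, y_c = 80.37 mm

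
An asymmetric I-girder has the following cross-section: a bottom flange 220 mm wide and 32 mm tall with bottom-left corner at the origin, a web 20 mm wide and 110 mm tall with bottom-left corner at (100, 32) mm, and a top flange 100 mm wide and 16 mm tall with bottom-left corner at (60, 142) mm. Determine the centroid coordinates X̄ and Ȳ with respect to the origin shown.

X̄ = 110.00 mm, Ȳ = 50.19 mm

Part | A | x̄ᵢ | ȳᵢ | A·x̄ᵢ | A·ȳᵢ
bottom flange | 7040.00 | 110.00 | 16.00 | 774400.00 | 112640.00
web | 2200.00 | 110.00 | 87.00 | 242000.00 | 191400.00
top flange | 1600.00 | 110.00 | 150.00 | 176000.00 | 240000.00
Σ | 10840.00 |  |  | 1192400.00 | 544040.00
X̄ = 1192400.00 / 10840.00 = 110.00 mm
Ȳ = 544040.00 / 10840.00 = 50.19 mm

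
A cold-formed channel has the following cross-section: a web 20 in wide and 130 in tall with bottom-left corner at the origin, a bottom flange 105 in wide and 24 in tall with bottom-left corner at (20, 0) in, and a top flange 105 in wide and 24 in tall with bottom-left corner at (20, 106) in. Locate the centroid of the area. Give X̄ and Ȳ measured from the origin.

X̄ = 51.23 in, Ȳ = 65.00 in

web: A = 20 × 130 = 2600.00, centroid at (10.00, 65.00).
bottom flange: A = 105 × 24 = 2520.00, centroid at (72.50, 12.00).
top flange: A = 105 × 24 = 2520.00, centroid at (72.50, 118.00).
ΣA = 7640.00 in²
ΣAX̄ = (2600.00)(10.00) + (2520.00)(72.50) + (2520.00)(72.50) = 391400.00 in³
ΣAȲ = (2600.00)(65.00) + (2520.00)(12.00) + (2520.00)(118.00) = 496600.00 in³
X̄ = 391400.00 / 7640.00 = 51.23 in
Ȳ = 496600.00 / 7640.00 = 65.00 in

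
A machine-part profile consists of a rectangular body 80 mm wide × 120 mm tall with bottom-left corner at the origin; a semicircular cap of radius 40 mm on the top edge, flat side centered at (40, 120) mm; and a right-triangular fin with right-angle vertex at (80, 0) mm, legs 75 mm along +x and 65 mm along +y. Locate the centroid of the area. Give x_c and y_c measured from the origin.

x_c = 50.89 mm, y_c = 66.87 mm

rectangular body: A = 80 × 120 = 9600.00, centroid at (40.00, 60.00).
semicircular top: A = ½π·40² = 2513.27, centroid at (40.00, 136.98).
triangular fin: A = ½·75·65 = 2437.50, centroid at (105.00, 21.67).
ΣA = 14550.77 mm², ΣAx_c = 740468.46 mm³, ΣAy_c = 973072.06 mm³.
x_c = 740468.46/14550.77 = 50.89 mm; y_c = 973072.06/14550.77 = 66.87 mm.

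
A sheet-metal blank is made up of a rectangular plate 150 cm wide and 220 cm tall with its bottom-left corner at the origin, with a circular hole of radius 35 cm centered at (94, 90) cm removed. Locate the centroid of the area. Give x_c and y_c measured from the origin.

plate: A = 150 × 220 = 33000.00, centroid at (75.00, 110.00).
hole: A = −π·35² = -3848.45, centroid at (94.00, 90.00).
ΣA = 29151.55 cm², ΣAx_c = 2113245.61 cm³, ΣAy_c = 3283639.41 cm³.
x_c = 2113245.61/29151.55 = 72.49 cm; y_c = 3283639.41/29151.55 = 112.64 cm.

x_c = 72.49 cm, y_c = 112.64 cm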